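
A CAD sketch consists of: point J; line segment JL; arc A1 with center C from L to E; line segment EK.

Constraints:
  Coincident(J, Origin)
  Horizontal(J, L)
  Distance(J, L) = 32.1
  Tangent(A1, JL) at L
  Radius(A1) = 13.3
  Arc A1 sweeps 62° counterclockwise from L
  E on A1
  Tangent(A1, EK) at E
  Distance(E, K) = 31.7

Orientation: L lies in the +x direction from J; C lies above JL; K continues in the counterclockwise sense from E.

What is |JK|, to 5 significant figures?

68.388

J is at the origin; J and L share the same y with |JL| = 32.1 and L on the +x side, so L = (32.100, 0.0000). Tangency of A1 to JL means the radius CL is perpendicular to JL, so C = L + (0, 13.3) = (32.100, 13.300). On A1, L sits at bearing -90° from C; a 62° counterclockwise sweep puts E at bearing -28°, so E = C + 13.3·(cos -28°, sin -28°) = (43.843, 7.0560). A1 meets EK tangentially, so CE is at right angles to EK, so EK runs along (−sin -28°, cos -28°); with |EK| = 31.7, K = (58.725, 35.045). Then |JK| = |K − J| = 68.388.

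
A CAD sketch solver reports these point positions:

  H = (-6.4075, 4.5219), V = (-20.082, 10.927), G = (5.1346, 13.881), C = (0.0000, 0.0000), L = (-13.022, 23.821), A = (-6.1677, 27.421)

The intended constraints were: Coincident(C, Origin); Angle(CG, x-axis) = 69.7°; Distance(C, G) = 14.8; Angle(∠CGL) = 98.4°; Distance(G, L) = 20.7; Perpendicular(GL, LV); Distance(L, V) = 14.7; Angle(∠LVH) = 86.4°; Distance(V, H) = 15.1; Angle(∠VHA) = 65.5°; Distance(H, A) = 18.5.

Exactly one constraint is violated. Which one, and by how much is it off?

Distance(H, A) = 18.5 — off by 4.40.

C = (0.00, 0.00) ✓; CG at 69.70° ✓; |CG| = 14.80 ✓; ∠CGL = 98.40° ✓; |GL| = 20.70 ✓; ∠(GL, LV) = 90.00° ✓; |LV| = 14.70 ✓; ∠LVH = 86.40° ✓; |VH| = 15.10 ✓; ∠VHA = 65.50° ✓; |HA| = 22.90 ✗.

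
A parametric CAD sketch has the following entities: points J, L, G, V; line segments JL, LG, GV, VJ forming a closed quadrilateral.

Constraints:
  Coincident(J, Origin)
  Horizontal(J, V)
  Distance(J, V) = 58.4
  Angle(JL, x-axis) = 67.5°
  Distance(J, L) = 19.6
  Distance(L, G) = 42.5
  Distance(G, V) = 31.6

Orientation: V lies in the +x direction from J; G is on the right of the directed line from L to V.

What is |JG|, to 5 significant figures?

35.873

J is at the origin; JV is horizontal with |JV| = 58.4 and V in +x, so V = (58.4, 0). JL runs at 67.5° with |JL| = 19.6, so L = (7.5006, 18.108). G is determined by |LG| = 42.5 and |GV| = 31.6 together: it lies at the intersection of circle(L, 42.5) and circle(V, 31.6). With |LV| = 54.025, the foot of the radical line on LV is 34.487 from L and the perpendicular offset is √(42.5² − 34.487²) = 24.837. Taking the right-of-LV solution: G = (31.668, -16.852).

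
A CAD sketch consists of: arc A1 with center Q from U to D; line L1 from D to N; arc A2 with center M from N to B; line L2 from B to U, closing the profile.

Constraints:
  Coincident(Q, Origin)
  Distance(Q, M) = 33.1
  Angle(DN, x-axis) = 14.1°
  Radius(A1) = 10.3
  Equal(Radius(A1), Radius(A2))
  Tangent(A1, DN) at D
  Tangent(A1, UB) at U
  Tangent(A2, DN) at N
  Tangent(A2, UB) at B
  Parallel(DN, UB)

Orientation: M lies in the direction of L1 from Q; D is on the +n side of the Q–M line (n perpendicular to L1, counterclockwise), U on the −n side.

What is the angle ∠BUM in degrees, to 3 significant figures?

17.3°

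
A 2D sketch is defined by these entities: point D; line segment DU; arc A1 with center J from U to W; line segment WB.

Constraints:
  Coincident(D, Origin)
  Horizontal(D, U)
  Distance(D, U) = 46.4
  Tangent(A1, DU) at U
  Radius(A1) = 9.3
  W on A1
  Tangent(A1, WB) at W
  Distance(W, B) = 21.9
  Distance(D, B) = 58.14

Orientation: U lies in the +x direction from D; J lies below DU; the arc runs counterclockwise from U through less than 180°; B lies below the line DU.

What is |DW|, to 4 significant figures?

40.38

D is at the origin; D and U share the same y with |DU| = 46.4 and U on the +x side, so U = (46.40, 0.000). A1 meets DU tangentially, so JU is at right angles to DU, so J = U + (0, -9.3) = (46.40, -9.300). Since JW ⟂ WB (tangency), |JB| = √(9.3² + 21.9²) = 23.79 regardless of where W sits on A1. So B lies on both circle(D, 58.14) and circle(J, 23.79); the below-DU intersection is B = (47.83, -33.05). W is the foot of the tangent from B: W = (38.07, -13.44).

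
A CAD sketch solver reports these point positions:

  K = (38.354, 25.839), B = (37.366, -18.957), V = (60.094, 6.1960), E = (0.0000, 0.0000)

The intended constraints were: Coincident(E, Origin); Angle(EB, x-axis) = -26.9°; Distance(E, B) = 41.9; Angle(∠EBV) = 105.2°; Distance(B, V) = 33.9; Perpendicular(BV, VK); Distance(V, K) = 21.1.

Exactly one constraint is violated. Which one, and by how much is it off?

Distance(V, K) = 21.1 — off by 8.20.

E = (0.00, 0.00) ✓; EB at -26.90° ✓; |EB| = 41.90 ✓; ∠EBV = 105.2° ✓; |BV| = 33.90 ✓; ∠(BV, VK) = 90.00° ✓; |VK| = 29.30 ✗.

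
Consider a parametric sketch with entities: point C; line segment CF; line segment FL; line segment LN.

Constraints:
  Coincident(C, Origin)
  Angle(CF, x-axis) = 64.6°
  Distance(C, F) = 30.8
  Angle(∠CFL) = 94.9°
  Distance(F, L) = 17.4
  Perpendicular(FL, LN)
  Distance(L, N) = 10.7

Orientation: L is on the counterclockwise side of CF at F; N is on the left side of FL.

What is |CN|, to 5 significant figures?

28.297

C is at the origin; CF runs at 64.6° with length 30.8, so F = 30.8·(cos 64.6°, sin 64.6°) = (13.211, 27.823). ∠CFL = 94.9°, so FL runs at 64.6° + (180° − 94.9°) = 149.70° from the x-axis; with |FL| = 17.4, L = F + 17.4·(cos 149.70°, sin 149.70°) = (-1.8119, 36.602). The perpendicularity gives LN at right angles to FL; with |LN| = 10.7 on the left of FL, N = L + 10.7·(-0.50453, -0.86340) = (-7.2103, 27.363). Then |CN| = |N − C| = 28.297.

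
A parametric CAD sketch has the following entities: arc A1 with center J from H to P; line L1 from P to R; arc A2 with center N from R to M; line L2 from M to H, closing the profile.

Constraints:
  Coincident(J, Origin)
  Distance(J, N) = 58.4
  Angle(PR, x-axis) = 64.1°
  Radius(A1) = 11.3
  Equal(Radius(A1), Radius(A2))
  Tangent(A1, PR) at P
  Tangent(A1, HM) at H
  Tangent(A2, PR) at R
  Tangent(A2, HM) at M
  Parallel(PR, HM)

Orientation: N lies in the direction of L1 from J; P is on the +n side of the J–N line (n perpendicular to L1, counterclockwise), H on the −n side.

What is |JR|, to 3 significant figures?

59.5

The slot axis is L1's direction at 64.1°, so u = (cos 64.1°, sin 64.1°) = (0.437, 0.900) and n = (−sin 64.1°, cos 64.1°) = (-0.900, 0.437). J is at the origin and N lies 58.4 along u from J, so N = 58.4·u = (25.5, 52.5). Tangency of A1 to both parallel lines with radius 11.3 puts P and H at J ± 11.3·n: P = (-10.2, 4.94), H = (10.2, -4.94). Equal radii place R and M the same way about N: R = N + 11.3·n = (15.3, 57.5), M = N − 11.3·n = (35.7, 47.6). Then |JR| = |R − J| = 59.5.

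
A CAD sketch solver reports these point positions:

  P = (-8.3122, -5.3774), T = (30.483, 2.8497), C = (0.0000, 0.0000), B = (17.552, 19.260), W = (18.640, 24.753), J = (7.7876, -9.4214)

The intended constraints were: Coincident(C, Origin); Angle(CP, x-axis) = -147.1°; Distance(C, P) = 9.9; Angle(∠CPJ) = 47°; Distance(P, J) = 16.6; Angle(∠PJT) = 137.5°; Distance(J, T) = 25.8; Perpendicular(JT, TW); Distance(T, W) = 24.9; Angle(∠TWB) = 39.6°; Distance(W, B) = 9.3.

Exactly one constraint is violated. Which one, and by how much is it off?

Distance(W, B) = 9.3 — off by 3.70.

C = (0.00, 0.00) ✓; CP at -147.1° ✓; |CP| = 9.900 ✓; ∠CPJ = 47.00° ✓; |PJ| = 16.60 ✓; ∠PJT = 137.5° ✓; |JT| = 25.80 ✓; ∠(JT, TW) = 90.00° ✓; |TW| = 24.90 ✓; ∠TWB = 39.60° ✓; |WB| = 5.600 ✗.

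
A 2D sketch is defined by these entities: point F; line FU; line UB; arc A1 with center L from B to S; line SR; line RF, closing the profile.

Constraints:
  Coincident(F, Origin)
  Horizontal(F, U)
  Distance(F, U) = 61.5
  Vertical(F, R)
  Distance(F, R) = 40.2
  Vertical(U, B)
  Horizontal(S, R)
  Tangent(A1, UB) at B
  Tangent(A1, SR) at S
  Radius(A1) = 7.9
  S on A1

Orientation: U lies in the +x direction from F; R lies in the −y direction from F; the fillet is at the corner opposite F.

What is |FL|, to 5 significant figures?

62.580

F is at the origin; F and U share the same y with |FU| = 61.5 and U on the +x side, so U = (61.500, 0.0000). FR is vertical with |FR| = 40.2 and R on the −y side, so R = (0.0000, -40.200). The virtual corner opposite F is at (61.500, -40.200). Tangency of A1 to UB means the radius LB is perpendicular to UB and since A1 is tangent to SR there, LS ⟂ SR, with radius 7.9, so the center L sits 7.9 in from both sides at L = (53.600, -32.300). Then |FL| = |L − F| = 62.580.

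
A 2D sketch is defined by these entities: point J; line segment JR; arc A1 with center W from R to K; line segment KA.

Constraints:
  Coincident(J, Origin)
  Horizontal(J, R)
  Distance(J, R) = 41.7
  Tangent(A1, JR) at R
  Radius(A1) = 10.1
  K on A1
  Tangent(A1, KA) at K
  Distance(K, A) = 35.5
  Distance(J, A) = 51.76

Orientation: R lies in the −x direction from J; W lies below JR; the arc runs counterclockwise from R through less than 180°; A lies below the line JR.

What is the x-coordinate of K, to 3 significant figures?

-49.5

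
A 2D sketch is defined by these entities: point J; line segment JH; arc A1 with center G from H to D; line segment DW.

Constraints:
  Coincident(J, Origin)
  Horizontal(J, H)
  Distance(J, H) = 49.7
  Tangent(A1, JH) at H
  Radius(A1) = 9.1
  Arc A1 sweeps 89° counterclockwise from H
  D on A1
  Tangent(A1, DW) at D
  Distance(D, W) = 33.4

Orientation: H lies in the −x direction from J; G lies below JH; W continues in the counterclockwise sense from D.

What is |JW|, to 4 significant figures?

72.93

J is at the origin; JH is horizontal with |JH| = 49.7 and H on the −x side, so H = (-49.70, 0.000). The tangent condition forces GH to be normal to JH, so G = H + (0, -9.1) = (-49.70, -9.100). On A1, H sits at bearing 90° from G; an 89° counterclockwise sweep puts D at bearing 179°, so D = G + 9.1·(cos 179°, sin 179°) = (-58.80, -8.941). A1 meets DW tangentially, so GD is at right angles to DW, so DW runs along (−sin 179°, cos 179°); with |DW| = 33.4, W = (-59.38, -42.34). Then |JW| = |W − J| = 72.93.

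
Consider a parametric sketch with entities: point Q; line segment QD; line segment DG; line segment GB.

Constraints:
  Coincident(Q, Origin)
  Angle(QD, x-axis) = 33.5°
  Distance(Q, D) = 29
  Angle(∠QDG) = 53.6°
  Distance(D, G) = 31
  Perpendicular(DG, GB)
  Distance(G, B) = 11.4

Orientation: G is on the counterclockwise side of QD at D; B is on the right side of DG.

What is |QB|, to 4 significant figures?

37.38

Q is at the origin; QD runs at 33.5° with length 29.0, so D = 29.0·(cos 33.5°, sin 33.5°) = (24.18, 16.01). ∠QDG = 53.6°, so DG runs at 33.5° + (180° − 53.6°) = 159.9° from the x-axis; with |DG| = 31.0, G = D + 31.0·(cos 159.9°, sin 159.9°) = (-4.929, 26.66). The perpendicularity gives GB at right angles to DG; with |GB| = 11.4 on the right of DG, B = G + 11.4·(0.3437, 0.9391) = (-1.012, 37.37). Then |QB| = |B − Q| = 37.38.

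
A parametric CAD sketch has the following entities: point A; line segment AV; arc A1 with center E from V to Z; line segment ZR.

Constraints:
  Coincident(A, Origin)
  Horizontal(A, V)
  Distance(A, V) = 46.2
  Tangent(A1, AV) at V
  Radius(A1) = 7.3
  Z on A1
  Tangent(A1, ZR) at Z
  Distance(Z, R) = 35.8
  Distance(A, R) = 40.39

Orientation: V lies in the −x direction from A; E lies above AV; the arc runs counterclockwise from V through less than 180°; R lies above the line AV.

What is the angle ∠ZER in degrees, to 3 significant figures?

78.5°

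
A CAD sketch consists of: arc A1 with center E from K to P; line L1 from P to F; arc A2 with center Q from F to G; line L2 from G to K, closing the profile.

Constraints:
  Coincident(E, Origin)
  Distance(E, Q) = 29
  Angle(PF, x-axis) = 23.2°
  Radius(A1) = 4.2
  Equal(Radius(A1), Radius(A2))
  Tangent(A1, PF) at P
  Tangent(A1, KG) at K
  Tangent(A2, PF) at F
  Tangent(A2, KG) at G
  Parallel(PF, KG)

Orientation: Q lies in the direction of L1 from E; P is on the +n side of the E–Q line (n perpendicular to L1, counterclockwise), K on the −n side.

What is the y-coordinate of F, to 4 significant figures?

15.28

Tangency of A1 to both parallel lines with radius 4.2 puts P and K at E ± 4.2·n: P = (-1.655, 3.860), K = (1.655, -3.860). Equal radii place F and G the same way about Q: F = Q + 4.2·n = (25.00, 15.28), G = Q − 4.2·n = (28.31, 7.564). So F.y = 15.28.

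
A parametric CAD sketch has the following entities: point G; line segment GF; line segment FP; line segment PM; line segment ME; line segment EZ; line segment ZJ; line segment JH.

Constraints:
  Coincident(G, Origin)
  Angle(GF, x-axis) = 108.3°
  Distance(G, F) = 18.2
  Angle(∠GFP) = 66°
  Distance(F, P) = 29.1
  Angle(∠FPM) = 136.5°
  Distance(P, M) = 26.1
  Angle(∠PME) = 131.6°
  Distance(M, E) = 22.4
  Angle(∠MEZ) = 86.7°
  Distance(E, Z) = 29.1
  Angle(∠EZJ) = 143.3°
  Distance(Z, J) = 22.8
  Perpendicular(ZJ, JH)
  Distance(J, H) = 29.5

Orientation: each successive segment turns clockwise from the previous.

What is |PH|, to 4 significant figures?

8.077

∠EZJ = 143.3° gives ZJ at 132.4° from the x-axis; with |ZJ| = 22.8, J = (-6.616, -5.232). The perpendicularity gives JH at right angles to ZJ, so JH runs at 42.40°; with |JH| = 29.5, H = (15.17, 14.66). Then |PH| = |H − P| = 8.077.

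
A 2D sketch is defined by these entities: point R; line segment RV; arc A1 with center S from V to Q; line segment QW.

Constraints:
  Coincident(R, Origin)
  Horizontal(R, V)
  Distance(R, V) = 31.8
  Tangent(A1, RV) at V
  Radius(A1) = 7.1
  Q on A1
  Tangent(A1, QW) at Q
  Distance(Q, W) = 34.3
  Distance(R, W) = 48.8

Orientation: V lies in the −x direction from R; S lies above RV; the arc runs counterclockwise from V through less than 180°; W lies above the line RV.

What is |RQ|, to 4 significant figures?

25.75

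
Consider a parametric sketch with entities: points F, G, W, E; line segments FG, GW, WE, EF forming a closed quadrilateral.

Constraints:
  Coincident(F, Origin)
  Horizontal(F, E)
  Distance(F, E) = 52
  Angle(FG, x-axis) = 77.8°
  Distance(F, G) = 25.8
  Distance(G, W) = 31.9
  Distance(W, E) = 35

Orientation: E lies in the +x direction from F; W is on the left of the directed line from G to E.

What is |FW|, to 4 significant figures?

48.38

Checks: |GW| = 31.90 ✓; |WE| = 35.00 ✓.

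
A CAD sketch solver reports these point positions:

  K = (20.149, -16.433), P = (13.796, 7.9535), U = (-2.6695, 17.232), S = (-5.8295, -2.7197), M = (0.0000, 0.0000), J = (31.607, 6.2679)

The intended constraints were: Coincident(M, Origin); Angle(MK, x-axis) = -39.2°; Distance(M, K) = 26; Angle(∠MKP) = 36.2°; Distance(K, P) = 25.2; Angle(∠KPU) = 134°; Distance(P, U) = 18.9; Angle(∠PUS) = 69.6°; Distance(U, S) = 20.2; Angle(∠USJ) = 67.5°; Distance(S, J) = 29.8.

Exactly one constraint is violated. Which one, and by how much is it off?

Distance(S, J) = 29.8 — off by 8.70.

M = (0.00, 0.00) ✓; MK at -39.20° ✓; |MK| = 26.00 ✓; ∠MKP = 36.20° ✓; |KP| = 25.20 ✓; ∠KPU = 134.0° ✓; |PU| = 18.90 ✓; ∠PUS = 69.60° ✓; |US| = 20.20 ✓; ∠USJ = 67.50° ✓; |SJ| = 38.50 ✗.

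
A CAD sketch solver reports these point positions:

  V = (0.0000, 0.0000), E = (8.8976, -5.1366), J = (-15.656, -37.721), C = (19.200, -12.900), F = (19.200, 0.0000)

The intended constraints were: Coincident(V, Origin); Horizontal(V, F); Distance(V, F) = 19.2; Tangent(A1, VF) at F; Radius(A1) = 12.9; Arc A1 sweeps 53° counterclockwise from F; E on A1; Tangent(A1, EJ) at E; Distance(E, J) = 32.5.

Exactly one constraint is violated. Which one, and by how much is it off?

Distance(E, J) = 32.5 — off by 8.30.

V = (0.00, 0.00) ✓; V.y = 0.00, F.y = 0.00 ✓; |VF| = 19.20 ✓; ∠(CF, FV) = 90.00° ✓; |CF| = 12.90 ✓; bearing(C→E) − bearing(C→F) = 53.00° ✓; |CE| = 12.90 ✓; ∠(CE, EJ) = 90.00° ✓; |EJ| = 40.80 ✗.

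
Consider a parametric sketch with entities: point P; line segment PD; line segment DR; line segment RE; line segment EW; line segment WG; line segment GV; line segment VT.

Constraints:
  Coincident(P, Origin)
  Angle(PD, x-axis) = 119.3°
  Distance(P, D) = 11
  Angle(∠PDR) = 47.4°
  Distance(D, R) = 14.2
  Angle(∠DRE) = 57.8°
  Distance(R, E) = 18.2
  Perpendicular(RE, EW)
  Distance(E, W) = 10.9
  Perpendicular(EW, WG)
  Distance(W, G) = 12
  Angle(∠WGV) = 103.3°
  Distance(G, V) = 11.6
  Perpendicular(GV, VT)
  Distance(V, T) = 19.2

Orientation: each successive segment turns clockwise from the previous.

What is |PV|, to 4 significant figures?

7.147

P is at the origin; PD runs at 119.3° with length 11.0, so D = (-5.383, 9.593). ∠PDR = 47.4° gives DR at -13.30° from the x-axis; with |DR| = 14.2, R = (8.436, 6.326). ∠DRE = 57.8° gives RE at -135.5° from the x-axis; with |RE| = 18.2, E = (-4.545, -6.430). The perpendicularity gives EW at right angles to RE, so EW runs at 134.5°; with |EW| = 10.9, W = (-12.19, 1.344). EW is perpendicular to WG, so WG runs at 44.50°; with |WG| = 12.0, G = (-3.626, 9.755). ∠WGV = 103.3° gives GV at -32.20° from the x-axis; with |GV| = 11.6, V = (6.190, 3.573). Then |PV| = |V − P| = 7.147.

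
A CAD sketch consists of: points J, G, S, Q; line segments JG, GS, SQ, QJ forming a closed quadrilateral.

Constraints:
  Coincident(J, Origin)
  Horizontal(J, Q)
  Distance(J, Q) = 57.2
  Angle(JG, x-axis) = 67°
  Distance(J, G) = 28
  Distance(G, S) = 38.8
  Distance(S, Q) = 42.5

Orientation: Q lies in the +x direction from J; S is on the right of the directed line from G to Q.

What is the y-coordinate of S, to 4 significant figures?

-12.61

Checks: |GS| = 38.80 ✓; |SQ| = 42.50 ✓.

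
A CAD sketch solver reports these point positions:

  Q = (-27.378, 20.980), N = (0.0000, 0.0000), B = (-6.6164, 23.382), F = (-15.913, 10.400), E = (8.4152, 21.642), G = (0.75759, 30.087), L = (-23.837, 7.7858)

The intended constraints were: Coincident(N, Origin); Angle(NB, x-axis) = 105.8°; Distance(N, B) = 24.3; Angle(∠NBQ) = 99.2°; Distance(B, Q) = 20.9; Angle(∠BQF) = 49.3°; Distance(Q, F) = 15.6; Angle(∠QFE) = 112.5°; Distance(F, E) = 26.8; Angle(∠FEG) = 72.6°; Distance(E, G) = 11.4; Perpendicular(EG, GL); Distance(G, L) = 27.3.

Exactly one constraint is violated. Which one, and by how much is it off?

Distance(G, L) = 27.3 — off by 5.90.

N = (0.00, 0.00) ✓; NB at 105.8° ✓; |NB| = 24.30 ✓; ∠NBQ = 99.20° ✓; |BQ| = 20.90 ✓; ∠BQF = 49.30° ✓; |QF| = 15.60 ✓; ∠QFE = 112.5° ✓; |FE| = 26.80 ✓; ∠FEG = 72.60° ✓; |EG| = 11.40 ✓; ∠(EG, GL) = 90.00° ✓; |GL| = 33.20 ✗.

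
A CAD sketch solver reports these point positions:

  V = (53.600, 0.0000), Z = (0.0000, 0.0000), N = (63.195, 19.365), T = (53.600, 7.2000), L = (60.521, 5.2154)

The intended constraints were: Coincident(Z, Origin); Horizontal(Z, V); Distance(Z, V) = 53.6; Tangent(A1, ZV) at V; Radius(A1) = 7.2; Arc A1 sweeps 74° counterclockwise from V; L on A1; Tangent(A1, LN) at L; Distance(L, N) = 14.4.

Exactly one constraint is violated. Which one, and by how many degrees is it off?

Tangent(A1, LN) at L — off by 5.30°.

Z = (0.00, 0.00) ✓; Z.y = 0.00, V.y = 0.00 ✓; |ZV| = 53.60 ✓; ∠(TV, VZ) = 90.00° ✓; |TV| = 7.200 ✓; bearing(T→L) − bearing(T→V) = 74.00° ✓; |TL| = 7.200 ✓; ∠(TL, LN) = 84.70° ✗; |LN| = 14.40 ✓.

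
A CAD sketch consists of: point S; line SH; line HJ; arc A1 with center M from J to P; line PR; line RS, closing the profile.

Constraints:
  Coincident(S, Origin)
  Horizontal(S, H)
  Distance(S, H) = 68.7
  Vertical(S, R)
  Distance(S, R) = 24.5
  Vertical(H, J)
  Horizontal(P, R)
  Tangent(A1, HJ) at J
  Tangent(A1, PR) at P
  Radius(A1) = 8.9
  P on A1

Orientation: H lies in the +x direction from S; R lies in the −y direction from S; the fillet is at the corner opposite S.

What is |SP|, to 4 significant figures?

64.62

S is at the origin; SH is horizontal with |SH| = 68.7 and H on the +x side, so H = (68.70, 0.000). S and R share the same x with |SR| = 24.5 and R on the −y side, so R = (0.000, -24.50). The virtual corner opposite S is at (68.70, -24.50). Tangency of A1 to HJ means the radius MJ is perpendicular to HJ and A1 meets PR tangentially, so MP is at right angles to PR, with radius 8.9, so the center M sits 8.9 in from both sides at M = (59.80, -15.60). That places the tangent points at J = (68.70, -15.60) on HJ and P = (59.80, -24.50) on PR. Then |SP| = |P − S| = 64.62.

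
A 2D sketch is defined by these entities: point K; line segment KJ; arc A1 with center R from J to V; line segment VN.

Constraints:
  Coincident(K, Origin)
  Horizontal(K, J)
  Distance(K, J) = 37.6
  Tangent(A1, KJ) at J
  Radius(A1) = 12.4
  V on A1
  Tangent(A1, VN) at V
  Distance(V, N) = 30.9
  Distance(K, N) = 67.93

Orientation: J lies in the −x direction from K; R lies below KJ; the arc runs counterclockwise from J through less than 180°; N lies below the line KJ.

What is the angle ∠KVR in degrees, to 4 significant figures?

19.47°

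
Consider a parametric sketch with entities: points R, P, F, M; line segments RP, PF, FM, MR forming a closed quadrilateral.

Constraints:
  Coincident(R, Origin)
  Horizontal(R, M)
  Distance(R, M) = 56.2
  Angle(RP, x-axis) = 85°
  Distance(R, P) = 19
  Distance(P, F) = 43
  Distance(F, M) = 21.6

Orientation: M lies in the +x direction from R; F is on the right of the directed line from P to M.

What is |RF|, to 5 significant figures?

36.538

Checks: |PF| = 43.00 ✓; |FM| = 21.60 ✓.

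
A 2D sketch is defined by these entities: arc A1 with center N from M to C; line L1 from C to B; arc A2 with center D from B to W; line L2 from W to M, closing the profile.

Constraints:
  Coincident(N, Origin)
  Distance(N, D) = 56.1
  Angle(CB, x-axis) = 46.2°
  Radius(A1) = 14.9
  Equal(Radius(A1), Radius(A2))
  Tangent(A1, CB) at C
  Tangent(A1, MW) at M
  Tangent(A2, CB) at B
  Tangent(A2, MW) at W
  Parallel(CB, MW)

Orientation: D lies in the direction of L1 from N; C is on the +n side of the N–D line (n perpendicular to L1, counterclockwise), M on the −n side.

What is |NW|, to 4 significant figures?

58.04

The slot axis is L1's direction at 46.2°, so u = (cos 46.2°, sin 46.2°) = (0.6921, 0.7218) and n = (−sin 46.2°, cos 46.2°) = (-0.7218, 0.6921). N is at the origin and D lies 56.1 along u from N, so D = 56.1·u = (38.83, 40.49). Tangency of A1 to both parallel lines with radius 14.9 puts C and M at N ± 14.9·n: C = (-10.75, 10.31), M = (10.75, -10.31). Equal radii place B and W the same way about D: B = D + 14.9·n = (28.08, 50.80), W = D − 14.9·n = (49.58, 30.18). Then |NW| = |W − N| = 58.04.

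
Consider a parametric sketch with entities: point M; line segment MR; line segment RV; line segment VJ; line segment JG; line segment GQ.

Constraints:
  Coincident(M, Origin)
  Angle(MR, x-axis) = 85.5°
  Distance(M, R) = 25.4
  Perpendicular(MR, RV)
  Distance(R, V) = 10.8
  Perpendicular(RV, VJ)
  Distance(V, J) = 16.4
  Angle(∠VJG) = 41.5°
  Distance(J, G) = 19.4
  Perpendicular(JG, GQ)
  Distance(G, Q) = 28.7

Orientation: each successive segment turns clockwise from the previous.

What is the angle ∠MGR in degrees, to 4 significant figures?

127.3°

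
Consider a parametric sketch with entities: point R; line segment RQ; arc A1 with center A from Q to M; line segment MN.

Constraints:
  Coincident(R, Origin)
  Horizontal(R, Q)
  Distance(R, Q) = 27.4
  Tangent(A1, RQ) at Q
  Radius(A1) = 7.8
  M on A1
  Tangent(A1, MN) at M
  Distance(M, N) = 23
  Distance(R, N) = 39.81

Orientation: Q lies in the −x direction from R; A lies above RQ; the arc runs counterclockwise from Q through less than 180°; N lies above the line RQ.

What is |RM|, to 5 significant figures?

21.776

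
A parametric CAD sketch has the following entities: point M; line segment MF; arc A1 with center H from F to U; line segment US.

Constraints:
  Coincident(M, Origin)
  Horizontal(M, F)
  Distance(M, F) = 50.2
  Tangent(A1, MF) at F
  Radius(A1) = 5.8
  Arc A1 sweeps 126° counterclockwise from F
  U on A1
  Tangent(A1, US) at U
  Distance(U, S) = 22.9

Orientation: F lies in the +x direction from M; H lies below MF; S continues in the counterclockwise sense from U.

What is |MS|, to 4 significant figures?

65.17

On A1, F sits at bearing 90° from H; a 126° counterclockwise sweep puts U at bearing 216°, so U = H + 5.8·(cos 216°, sin 216°) = (45.51, -9.209). A1 meets US tangentially, so HU is at right angles to US, so US runs along (−sin 216°, cos 216°); with |US| = 22.9, S = (58.97, -27.74). Then |MS| = |S − M| = 65.17.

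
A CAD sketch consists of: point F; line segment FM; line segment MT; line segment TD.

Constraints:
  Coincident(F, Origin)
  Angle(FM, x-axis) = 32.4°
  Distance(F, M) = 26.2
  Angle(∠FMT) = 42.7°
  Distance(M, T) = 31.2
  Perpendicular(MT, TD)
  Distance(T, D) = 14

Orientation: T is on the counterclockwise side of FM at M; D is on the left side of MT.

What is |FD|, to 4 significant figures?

12.53

F is at the origin; FM runs at 32.4° with length 26.2, so M = 26.2·(cos 32.4°, sin 32.4°) = (22.12, 14.04). ∠FMT = 42.7°, so MT runs at 32.4° + (180° − 42.7°) = 169.7° from the x-axis; with |MT| = 31.2, T = M + 31.2·(cos 169.7°, sin 169.7°) = (-8.576, 19.62). The perpendicularity gives TD at right angles to MT; with |TD| = 14.0 on the left of MT, D = T + 14.0·(-0.1788, -0.9839) = (-11.08, 5.843). Then |FD| = |D − F| = 12.53.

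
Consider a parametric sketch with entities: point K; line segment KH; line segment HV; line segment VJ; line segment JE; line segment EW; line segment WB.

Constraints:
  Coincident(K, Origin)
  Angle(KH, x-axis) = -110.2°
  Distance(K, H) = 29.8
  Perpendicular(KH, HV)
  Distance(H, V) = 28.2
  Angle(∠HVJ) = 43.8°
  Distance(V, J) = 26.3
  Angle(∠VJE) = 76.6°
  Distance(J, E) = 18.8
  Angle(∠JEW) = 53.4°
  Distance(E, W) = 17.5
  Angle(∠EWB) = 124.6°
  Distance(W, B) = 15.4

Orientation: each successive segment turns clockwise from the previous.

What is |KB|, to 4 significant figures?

27.38

K is at the origin; KH runs at -110.2° with length 29.8, so H = (-10.29, -27.97). The perpendicularity gives HV at right angles to KH, so HV runs at 159.8°; with |HV| = 28.2, V = (-36.76, -18.23). ∠HVJ = 43.8° gives VJ at 23.60° from the x-axis; with |VJ| = 26.3, J = (-12.66, -7.701). ∠VJE = 76.6° gives JE at -79.80° from the x-axis; with |JE| = 18.8, E = (-9.326, -26.20). ∠JEW = 53.4° gives EW at 153.6° from the x-axis; with |EW| = 17.5, W = (-25.00, -18.42). ∠EWB = 124.6° gives WB at 98.20° from the x-axis; with |WB| = 15.4, B = (-27.20, -3.180). Then |KB| = |B − K| = 27.38.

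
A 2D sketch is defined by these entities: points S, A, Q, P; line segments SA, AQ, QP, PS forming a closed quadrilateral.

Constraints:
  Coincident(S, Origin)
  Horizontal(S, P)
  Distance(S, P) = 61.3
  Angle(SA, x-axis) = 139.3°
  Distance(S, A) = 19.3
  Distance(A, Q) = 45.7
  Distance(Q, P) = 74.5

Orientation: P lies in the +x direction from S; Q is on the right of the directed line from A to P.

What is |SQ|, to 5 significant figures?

32.789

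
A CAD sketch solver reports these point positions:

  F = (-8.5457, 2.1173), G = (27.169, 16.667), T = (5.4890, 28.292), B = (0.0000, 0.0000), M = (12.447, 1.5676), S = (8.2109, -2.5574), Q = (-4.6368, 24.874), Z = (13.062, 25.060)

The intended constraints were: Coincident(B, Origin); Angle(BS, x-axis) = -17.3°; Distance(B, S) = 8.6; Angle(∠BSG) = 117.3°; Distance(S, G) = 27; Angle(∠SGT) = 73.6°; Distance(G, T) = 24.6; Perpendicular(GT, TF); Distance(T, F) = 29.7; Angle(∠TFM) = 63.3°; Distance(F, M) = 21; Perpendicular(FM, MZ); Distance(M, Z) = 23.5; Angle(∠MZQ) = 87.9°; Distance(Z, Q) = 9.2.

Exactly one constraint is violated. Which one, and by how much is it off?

Distance(Z, Q) = 9.2 — off by 8.50.

B = (0.00, 0.00) ✓; BS at -17.30° ✓; |BS| = 8.600 ✓; ∠BSG = 117.3° ✓; |SG| = 27.00 ✓; ∠SGT = 73.60° ✓; |GT| = 24.60 ✓; ∠(GT, TF) = 90.00° ✓; |TF| = 29.70 ✓; ∠TFM = 63.30° ✓; |FM| = 21.00 ✓; ∠(FM, MZ) = 90.00° ✓; |MZ| = 23.50 ✓; ∠MZQ = 87.90° ✓; |ZQ| = 17.70 ✗.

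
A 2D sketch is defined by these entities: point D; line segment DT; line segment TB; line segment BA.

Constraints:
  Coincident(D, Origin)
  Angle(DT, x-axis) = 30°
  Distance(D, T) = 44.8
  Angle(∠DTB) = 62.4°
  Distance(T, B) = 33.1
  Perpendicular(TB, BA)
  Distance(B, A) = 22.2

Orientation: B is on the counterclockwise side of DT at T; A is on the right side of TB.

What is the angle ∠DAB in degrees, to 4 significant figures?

11.28°

∠DTB = 62.4°, so TB runs at 30.0° + (180° − 62.4°) = 147.6° from the x-axis; with |TB| = 33.1, B = T + 33.1·(cos 147.6°, sin 147.6°) = (10.85, 40.14). TB ⟂ BA; with |BA| = 22.2 on the right of TB, A = B + 22.2·(0.5358, 0.8443) = (22.75, 58.88). Then cos ∠DAB = AD·AB / (|AD||AB|), giving 11.28°.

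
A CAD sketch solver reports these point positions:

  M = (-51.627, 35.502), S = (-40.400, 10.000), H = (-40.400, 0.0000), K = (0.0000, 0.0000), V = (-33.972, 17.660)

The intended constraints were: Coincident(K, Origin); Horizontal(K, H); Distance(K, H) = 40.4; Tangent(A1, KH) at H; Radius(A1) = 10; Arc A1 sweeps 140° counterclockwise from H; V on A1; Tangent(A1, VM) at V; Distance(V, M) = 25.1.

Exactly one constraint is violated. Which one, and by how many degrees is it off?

Tangent(A1, VM) at V — off by 5.30°.

K = (0.00, 0.00) ✓; K.y = 0.00, H.y = 0.00 ✓; |KH| = 40.40 ✓; ∠(SH, HK) = 90.00° ✓; |SH| = 10.00 ✓; bearing(S→V) − bearing(S→H) = 140.0° ✓; |SV| = 10.00 ✓; ∠(SV, VM) = 95.30° ✗; |VM| = 25.10 ✓.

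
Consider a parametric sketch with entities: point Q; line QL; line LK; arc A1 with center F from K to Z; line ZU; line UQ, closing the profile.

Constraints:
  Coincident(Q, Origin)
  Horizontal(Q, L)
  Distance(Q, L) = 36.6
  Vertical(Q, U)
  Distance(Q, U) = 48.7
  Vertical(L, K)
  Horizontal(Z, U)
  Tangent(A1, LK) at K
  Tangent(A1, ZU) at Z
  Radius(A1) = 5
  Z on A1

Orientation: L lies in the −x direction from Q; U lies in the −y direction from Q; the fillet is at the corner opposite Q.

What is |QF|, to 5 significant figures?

53.928

Q is at the origin; QL is horizontal with |QL| = 36.6 and L on the −x side, so L = (-36.600, 0.0000). QU is vertical with |QU| = 48.7 and U on the −y side, so U = (0.0000, -48.700). The virtual corner opposite Q is at (-36.600, -48.700). Since A1 is tangent to LK there, FK ⟂ LK and the tangent condition forces FZ to be normal to ZU, with radius 5.0, so the center F sits 5.0 in from both sides at F = (-31.600, -43.700). Then |QF| = |F − Q| = 53.928.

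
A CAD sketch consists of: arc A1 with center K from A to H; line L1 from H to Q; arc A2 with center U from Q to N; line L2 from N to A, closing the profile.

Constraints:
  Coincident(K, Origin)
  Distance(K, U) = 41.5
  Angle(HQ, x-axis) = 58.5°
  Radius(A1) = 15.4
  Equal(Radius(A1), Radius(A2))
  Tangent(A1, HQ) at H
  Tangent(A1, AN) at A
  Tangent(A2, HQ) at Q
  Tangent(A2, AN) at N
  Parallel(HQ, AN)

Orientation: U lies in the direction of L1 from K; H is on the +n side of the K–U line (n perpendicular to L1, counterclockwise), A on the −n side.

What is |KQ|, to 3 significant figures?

44.3

Tangency of A1 to both parallel lines with radius 15.4 puts H and A at K ± 15.4·n: H = (-13.1, 8.05), A = (13.1, -8.05). Equal radii place Q and N the same way about U: Q = U + 15.4·n = (8.55, 43.4), N = U − 15.4·n = (34.8, 27.3). Then |KQ| = |Q − K| = 44.3.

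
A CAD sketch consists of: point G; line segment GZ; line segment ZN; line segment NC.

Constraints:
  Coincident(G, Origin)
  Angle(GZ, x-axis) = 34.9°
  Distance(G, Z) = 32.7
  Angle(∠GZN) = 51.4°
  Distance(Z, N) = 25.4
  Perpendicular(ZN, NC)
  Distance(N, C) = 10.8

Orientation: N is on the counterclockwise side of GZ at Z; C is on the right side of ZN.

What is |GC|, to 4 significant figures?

36.70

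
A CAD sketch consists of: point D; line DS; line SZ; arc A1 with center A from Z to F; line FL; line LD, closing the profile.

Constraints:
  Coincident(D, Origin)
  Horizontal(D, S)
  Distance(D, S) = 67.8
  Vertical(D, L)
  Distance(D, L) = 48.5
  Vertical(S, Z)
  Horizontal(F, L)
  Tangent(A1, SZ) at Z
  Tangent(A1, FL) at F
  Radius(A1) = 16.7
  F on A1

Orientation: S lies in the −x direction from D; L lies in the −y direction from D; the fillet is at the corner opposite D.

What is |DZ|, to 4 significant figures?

74.89

D is at the origin; DS is horizontal with |DS| = 67.8 and S on the −x side, so S = (-67.80, 0.000). D and L share the same x with |DL| = 48.5 and L on the −y side, so L = (0.000, -48.50). The virtual corner opposite D is at (-67.80, -48.50). Tangency of A1 to SZ means the radius AZ is perpendicular to SZ and the tangent condition forces AF to be normal to FL, with radius 16.7, so the center A sits 16.7 in from both sides at A = (-51.10, -31.80). That places the tangent points at Z = (-67.80, -31.80) on SZ and F = (-51.10, -48.50) on FL. Then |DZ| = |Z − D| = 74.89.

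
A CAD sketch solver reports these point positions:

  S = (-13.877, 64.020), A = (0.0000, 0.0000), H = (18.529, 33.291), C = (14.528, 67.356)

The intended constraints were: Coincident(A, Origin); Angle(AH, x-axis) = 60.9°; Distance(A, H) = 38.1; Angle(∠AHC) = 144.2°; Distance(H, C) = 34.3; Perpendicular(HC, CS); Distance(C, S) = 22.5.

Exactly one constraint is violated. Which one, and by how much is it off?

Distance(C, S) = 22.5 — off by 6.10.

A = (0.00, 0.00) ✓; AH at 60.90° ✓; |AH| = 38.10 ✓; ∠AHC = 144.2° ✓; |HC| = 34.30 ✓; ∠(HC, CS) = 90.00° ✓; |CS| = 28.60 ✗.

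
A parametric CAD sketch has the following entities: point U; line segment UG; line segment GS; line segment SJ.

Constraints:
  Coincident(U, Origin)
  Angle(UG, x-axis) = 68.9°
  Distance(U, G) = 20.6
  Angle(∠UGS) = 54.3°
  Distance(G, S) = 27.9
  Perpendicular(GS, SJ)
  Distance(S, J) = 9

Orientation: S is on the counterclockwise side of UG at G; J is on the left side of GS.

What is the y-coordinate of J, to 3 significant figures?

3.48

∠UGS = 54.3°, so GS runs at 68.9° + (180° − 54.3°) = 195° from the x-axis; with |GS| = 27.9, S = G + 27.9·(cos 195°, sin 195°) = (-19.6, 12.2). GS is perpendicular to SJ; with |SJ| = 9.0 on the left of GS, J = S + 9.0·(0.252, -0.968) = (-17.3, 3.48). So J.y = 3.48.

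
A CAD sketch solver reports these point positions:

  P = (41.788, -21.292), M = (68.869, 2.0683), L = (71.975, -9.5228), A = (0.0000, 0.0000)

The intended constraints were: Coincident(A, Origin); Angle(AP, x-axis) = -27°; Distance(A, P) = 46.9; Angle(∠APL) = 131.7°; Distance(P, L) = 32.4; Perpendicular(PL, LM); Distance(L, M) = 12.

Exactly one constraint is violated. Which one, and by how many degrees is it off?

Perpendicular(PL, LM) — off by 6.30°.

A = (0.00, 0.00) ✓; AP at -27.00° ✓; |AP| = 46.90 ✓; ∠APL = 131.7° ✓; |PL| = 32.40 ✓; ∠(PL, LM) = 83.70° ✗; |LM| = 12.00 ✓.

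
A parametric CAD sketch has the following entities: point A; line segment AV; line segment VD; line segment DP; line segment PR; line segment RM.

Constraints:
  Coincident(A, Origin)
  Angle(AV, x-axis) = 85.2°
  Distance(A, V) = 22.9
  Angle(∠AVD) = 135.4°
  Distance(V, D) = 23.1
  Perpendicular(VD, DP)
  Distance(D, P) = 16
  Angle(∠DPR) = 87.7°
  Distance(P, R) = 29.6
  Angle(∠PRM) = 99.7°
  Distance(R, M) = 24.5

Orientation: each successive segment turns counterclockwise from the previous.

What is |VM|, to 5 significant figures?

13.517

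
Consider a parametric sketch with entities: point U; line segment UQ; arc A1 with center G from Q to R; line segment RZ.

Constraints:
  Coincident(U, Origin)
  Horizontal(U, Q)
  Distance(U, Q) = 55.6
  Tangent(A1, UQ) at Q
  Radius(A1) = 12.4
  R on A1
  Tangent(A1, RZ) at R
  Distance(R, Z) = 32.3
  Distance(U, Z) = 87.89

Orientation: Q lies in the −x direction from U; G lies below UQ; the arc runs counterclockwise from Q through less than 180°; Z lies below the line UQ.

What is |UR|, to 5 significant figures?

67.459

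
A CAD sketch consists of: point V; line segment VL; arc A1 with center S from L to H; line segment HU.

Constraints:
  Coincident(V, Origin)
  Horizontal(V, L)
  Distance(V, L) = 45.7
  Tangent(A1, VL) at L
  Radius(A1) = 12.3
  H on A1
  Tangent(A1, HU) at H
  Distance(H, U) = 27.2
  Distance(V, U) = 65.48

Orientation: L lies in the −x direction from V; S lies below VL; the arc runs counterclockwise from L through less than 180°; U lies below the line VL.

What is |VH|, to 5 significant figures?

59.626

V is at the origin; VL is horizontal with |VL| = 45.7 and L on the −x side, so L = (-45.700, 0.0000). A1 meets VL tangentially, so SL is at right angles to VL, so S = L + (0, -12.3) = (-45.700, -12.300). Since SH ⟂ HU (tangency), |SU| = √(12.3² + 27.2²) = 29.852 regardless of where H sits on A1. So U lies on both circle(V, 65.48) and circle(S, 29.852); the below-VL intersection is U = (-50.422, -41.776). H is the foot of the tangent from U: H = (-57.568, -15.531).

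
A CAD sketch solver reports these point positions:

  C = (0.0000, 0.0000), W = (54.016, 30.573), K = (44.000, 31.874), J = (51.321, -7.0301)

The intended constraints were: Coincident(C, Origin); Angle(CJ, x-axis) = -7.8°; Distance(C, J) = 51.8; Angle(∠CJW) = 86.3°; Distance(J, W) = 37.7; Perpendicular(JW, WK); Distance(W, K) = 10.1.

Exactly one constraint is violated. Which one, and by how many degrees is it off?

Perpendicular(JW, WK) — off by 3.30°.

C = (0.00, 0.00) ✓; CJ at -7.800° ✓; |CJ| = 51.80 ✓; ∠CJW = 86.30° ✓; |JW| = 37.70 ✓; ∠(JW, WK) = 86.70° ✗; |WK| = 10.10 ✓.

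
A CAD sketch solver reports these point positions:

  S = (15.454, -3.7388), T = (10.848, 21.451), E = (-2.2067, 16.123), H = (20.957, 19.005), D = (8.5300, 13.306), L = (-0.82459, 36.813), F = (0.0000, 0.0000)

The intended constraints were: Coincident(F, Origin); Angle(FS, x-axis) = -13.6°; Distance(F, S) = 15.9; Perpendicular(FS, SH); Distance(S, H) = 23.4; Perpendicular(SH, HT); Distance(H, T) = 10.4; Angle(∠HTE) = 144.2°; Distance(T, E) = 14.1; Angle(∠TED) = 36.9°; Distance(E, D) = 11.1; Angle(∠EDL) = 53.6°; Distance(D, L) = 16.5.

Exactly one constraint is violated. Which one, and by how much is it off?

Distance(D, L) = 16.5 — off by 8.80.

F = (0.00, 0.00) ✓; FS at -13.60° ✓; |FS| = 15.90 ✓; ∠(FS, SH) = 90.00° ✓; |SH| = 23.40 ✓; ∠(SH, HT) = 90.00° ✓; |HT| = 10.40 ✓; ∠HTE = 144.2° ✓; |TE| = 14.10 ✓; ∠TED = 36.90° ✓; |ED| = 11.10 ✓; ∠EDL = 53.60° ✓; |DL| = 25.30 ✗.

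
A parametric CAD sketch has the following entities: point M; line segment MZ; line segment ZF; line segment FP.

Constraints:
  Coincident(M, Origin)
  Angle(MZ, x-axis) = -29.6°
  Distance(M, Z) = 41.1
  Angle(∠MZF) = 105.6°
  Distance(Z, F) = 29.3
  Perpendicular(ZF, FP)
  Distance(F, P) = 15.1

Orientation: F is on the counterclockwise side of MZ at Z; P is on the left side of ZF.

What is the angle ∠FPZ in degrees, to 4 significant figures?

62.74°

M is at the origin; MZ runs at -29.6° with length 41.1, so Z = 41.1·(cos -29.6°, sin -29.6°) = (35.74, -20.30). ∠MZF = 105.6°, so ZF runs at -29.6° + (180° − 105.6°) = 44.80° from the x-axis; with |ZF| = 29.3, F = Z + 29.3·(cos 44.80°, sin 44.80°) = (56.53, 0.3448). ZF is perpendicular to FP; with |FP| = 15.1 on the left of ZF, P = F + 15.1·(-0.7046, 0.7096) = (45.89, 11.06). Then cos ∠FPZ = PF·PZ / (|PF||PZ|), giving 62.74°.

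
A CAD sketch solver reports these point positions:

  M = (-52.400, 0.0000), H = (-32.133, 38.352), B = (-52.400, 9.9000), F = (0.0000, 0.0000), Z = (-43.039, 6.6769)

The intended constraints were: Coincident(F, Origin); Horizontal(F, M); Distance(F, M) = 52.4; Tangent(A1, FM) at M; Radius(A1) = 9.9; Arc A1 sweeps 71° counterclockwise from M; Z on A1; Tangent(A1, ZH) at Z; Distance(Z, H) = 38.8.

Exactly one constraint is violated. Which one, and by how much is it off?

Distance(Z, H) = 38.8 — off by 5.30.

F = (0.00, 0.00) ✓; F.y = 0.00, M.y = 0.00 ✓; |FM| = 52.40 ✓; ∠(BM, MF) = 90.00° ✓; |BM| = 9.900 ✓; bearing(B→Z) − bearing(B→M) = 71.00° ✓; |BZ| = 9.900 ✓; ∠(BZ, ZH) = 90.00° ✓; |ZH| = 33.50 ✗.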